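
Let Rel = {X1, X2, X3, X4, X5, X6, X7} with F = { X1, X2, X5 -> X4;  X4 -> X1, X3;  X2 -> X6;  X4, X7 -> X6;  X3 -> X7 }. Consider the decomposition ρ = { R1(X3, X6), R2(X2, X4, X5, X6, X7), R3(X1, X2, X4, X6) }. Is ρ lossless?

No

Chase test. Columns are X1, X2, X3, X4, X5, X6, X7; row i has aⱼ where attribute j ∈ Ri, else bᵢⱼ.
Initial tableau (one row per fragment):
  row 1: b11 b12 a3 b14 b15 a6 b17
  row 2: b21 a2 b23 a4 a5 a6 a7
  row 3: a1 a2 b33 a4 b35 a6 b37
Rows 2 and 3 agree on X4; apply X4→X1, X3 and equate their X1, X3 entries.
Rows 2 and 3 agree on X3; apply X3→X7 and equate their X7 entries.
No row becomes fully distinguished — the join is lossy.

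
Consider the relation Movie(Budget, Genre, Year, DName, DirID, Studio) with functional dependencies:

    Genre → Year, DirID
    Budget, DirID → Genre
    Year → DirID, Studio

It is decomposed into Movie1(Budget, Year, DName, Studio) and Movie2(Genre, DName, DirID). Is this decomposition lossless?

No

Common attributes: Movie1 ∩ Movie2 = {DName}.
No dependency enlarges {DName}, so (DName)⁺ = {DName}.
The closure contains neither all of Movie1 = {Budget, Year, DName, Studio} nor all of Movie2 = {Genre, DName, DirID}, so the common attributes are not a superkey of either fragment. The join is lossy.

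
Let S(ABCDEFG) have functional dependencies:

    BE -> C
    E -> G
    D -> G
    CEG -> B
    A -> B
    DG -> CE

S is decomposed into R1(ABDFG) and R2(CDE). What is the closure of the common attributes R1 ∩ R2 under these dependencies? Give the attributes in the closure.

R1 ∩ R2 = {D}.
D → G applies, adding G
DG → CE applies, adding CE
CEG → B applies, adding B
Closure: {BCDEG}.

BCDEG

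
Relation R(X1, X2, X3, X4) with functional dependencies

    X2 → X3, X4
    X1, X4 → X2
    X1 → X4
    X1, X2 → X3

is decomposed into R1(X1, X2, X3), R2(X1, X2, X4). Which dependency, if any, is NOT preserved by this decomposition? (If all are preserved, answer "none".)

none

X2 → X3, X4: restricted closure across fragments reaches X3, X4.
X1, X4 → X2 lies within R2.
X1 → X4 lies within R2.
X1, X2 → X3 lies within R1.
Every dependency is enforceable on the fragments, so the decomposition is dependency-preserving.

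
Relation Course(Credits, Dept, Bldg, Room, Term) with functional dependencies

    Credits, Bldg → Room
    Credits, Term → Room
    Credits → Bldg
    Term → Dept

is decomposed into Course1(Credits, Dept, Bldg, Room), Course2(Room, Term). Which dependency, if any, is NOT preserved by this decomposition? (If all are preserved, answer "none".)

Term → Dept

Check Term → Dept: no single fragment contains all of {Dept, Term}, and the restricted closure of {Term} across the fragments never reaches {Dept}.
Credits, Bldg → Room is preserved.
Credits, Term → Room is preserved.
Credits → Bldg is preserved.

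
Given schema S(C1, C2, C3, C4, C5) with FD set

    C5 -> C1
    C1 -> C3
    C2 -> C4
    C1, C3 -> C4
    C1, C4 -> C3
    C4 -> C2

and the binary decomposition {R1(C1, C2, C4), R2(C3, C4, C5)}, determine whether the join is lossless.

Common attributes: R1 ∩ R2 = {C4}.
Closure of {C4}: C4 → C2 applies, adding C2. So (C4)⁺ = {C2, C4}.
The closure contains neither all of R1 = {C1, C2, C4} nor all of R2 = {C3, C4, C5}, so the common attributes are not a superkey of either fragment. The join is lossy.

No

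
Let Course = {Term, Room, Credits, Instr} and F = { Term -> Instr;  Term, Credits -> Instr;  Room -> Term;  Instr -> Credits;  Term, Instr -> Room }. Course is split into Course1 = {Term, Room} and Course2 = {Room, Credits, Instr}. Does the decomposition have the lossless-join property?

Common attributes: Course1 ∩ Course2 = {Room}.
Closure of {Room}: Room → Term applies, adding Term; Term → Instr applies, adding Instr; Instr → Credits applies, adding Credits. So (Room)⁺ = {Term, Room, Credits, Instr}.
This closure contains every attribute of Course1, so Course1 ∩ Course2 → Course1. The join is lossless.

Yes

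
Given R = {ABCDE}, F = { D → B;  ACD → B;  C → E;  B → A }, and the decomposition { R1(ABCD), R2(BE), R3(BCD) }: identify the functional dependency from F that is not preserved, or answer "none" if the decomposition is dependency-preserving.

Check C → E: no single fragment contains all of {CE}, and the restricted closure of {C} across the fragments never reaches {E}.
D → B is preserved.
ACD → B is preserved.
B → A is preserved.

C → E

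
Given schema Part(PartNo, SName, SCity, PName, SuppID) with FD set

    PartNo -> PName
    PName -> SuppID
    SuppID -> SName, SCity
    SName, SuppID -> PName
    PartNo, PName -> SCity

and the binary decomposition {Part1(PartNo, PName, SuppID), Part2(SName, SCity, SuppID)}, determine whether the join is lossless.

Common attributes: Part1 ∩ Part2 = {SuppID}.
Closure of {SuppID}: SuppID → SName, SCity applies, adding SName, SCity; SName, SuppID → PName applies, adding PName. So (SuppID)⁺ = {SName, SCity, PName, SuppID}.
This closure contains every attribute of Part2, so Part1 ∩ Part2 → Part2. The join is lossless.

Yes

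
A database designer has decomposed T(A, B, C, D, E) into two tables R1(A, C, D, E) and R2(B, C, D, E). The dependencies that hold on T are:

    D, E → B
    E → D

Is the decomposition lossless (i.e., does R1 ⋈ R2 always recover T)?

Common attributes: R1 ∩ R2 = {C, D, E}.
Closure of {C, D, E}: D, E → B applies, adding B. So (C, D, E)⁺ = {B, C, D, E}.
This closure contains every attribute of R2, so R1 ∩ R2 → R2. The join is lossless.

Yes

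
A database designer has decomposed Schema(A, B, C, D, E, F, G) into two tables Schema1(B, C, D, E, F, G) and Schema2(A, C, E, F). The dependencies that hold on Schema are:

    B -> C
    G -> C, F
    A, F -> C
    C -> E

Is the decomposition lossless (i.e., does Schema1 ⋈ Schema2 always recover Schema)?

Common attributes: Schema1 ∩ Schema2 = {C, E, F}.
No dependency enlarges {C, E, F}, so (C, E, F)⁺ = {C, E, F}.
The closure contains neither all of Schema1 = {B, C, D, E, F, G} nor all of Schema2 = {A, C, E, F}, so the common attributes are not a superkey of either fragment. The join is lossy.

No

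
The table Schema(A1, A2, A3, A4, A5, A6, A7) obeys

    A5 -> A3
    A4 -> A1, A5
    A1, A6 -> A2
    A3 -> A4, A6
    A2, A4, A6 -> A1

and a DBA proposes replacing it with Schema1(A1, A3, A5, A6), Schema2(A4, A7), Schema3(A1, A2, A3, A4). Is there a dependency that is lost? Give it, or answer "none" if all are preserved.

A1, A6 -> A2

Check A1, A6 → A2: no single fragment contains all of {A1, A2, A6}, and the restricted closure of {A1, A6} across the fragments never reaches {A2}.
A5 → A3 is preserved.
A4 → A1, A5 is preserved.
A3 → A4, A6 is preserved.
A2, A4, A6 → A1 is preserved.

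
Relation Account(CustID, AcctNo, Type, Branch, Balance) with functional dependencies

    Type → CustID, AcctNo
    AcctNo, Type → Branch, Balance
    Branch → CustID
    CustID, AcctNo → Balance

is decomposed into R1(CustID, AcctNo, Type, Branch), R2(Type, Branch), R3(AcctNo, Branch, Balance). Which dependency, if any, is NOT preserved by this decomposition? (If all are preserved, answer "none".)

Check CustID, AcctNo → Balance: no single fragment contains all of {CustID, AcctNo, Balance}, and the restricted closure of {CustID, AcctNo} across the fragments never reaches {Balance}.
Type → CustID, AcctNo is preserved.
AcctNo, Type → Branch, Balance is preserved.
Branch → CustID is preserved.

CustID, AcctNo → Balance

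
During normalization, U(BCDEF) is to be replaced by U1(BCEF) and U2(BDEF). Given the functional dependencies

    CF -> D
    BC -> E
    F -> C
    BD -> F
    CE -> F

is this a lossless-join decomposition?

Yes

Common attributes: U1 ∩ U2 = {BEF}.
Closure of {BEF}: F → C applies, adding C; CF → D applies, adding D. So (BEF)⁺ = {BCDEF}.
This closure contains every attribute of U1, so U1 ∩ U2 → U1. The join is lossless.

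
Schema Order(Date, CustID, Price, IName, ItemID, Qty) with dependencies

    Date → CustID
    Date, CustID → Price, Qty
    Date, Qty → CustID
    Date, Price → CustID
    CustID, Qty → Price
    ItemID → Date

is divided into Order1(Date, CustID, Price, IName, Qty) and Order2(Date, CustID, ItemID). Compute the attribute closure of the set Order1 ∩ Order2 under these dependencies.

Date, CustID, Price, Qty

Order1 ∩ Order2 = {Date, CustID}.
Date, CustID → Price, Qty applies, adding Price, Qty
Closure: {Date, CustID, Price, Qty}.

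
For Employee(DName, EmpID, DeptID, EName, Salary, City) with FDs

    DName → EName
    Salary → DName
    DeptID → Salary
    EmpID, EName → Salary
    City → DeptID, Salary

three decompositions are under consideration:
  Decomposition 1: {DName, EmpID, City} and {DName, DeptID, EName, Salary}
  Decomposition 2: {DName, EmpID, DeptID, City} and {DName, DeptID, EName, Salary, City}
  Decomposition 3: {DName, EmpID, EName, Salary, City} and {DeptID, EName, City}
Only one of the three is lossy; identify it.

Decomposition 1: common = {DName}, closure = {DName, EName} → lossy.
Decomposition 2: common = {DName, DeptID, City}, closure = {DName, DeptID, EName, Salary, City} → lossless.
Decomposition 3: common = {EName, City}, closure = {DName, DeptID, EName, Salary, City} → lossless.

Decomposition 1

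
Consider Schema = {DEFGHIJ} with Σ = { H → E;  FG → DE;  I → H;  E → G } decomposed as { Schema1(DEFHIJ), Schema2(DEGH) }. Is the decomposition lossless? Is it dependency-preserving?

lossless but not dependency-preserving

Lossless test: (DEH)⁺ = {DEGH}, which contains all of one fragment — lossless.
Dependency preservation: the restricted closure of {FG} across the fragments never reaches {DE}, so FG → DE cannot be enforced without a join — not preserved.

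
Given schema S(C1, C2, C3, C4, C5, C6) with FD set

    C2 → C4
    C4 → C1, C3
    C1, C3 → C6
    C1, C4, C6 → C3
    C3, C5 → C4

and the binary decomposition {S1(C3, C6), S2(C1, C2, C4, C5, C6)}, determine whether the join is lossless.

No

Common attributes: S1 ∩ S2 = {C6}.
No dependency enlarges {C6}, so (C6)⁺ = {C6}.
The closure contains neither all of S1 = {C3, C6} nor all of S2 = {C1, C2, C4, C5, C6}, so the common attributes are not a superkey of either fragment. The join is lossy.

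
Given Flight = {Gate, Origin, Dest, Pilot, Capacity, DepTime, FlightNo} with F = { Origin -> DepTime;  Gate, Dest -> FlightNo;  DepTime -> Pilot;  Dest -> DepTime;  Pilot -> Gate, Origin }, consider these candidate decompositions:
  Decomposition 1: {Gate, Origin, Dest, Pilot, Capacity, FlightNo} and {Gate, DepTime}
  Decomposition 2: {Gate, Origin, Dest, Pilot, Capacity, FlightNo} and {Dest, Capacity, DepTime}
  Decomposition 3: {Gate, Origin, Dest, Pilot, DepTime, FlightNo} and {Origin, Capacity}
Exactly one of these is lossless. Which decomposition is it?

Decomposition 1: common = {Gate}, closure = {Gate} → lossy.
Decomposition 2: common = {Dest, Capacity}, closure = {Gate, Origin, Dest, Pilot, Capacity, DepTime, FlightNo} → lossless.
Decomposition 3: common = {Origin}, closure = {Gate, Origin, Pilot, DepTime} → lossy.

Decomposition 2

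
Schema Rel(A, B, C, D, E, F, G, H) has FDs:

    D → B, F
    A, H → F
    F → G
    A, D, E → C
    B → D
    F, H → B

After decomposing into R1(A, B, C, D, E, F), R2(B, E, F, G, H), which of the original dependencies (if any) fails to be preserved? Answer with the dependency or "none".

A, H → F

Check A, H → F: no single fragment contains all of {A, F, H}, and the restricted closure of {A, H} across the fragments never reaches {F}.
D → B, F is preserved.
F → G is preserved.
A, D, E → C is preserved.
B → D is preserved.
F, H → B is preserved.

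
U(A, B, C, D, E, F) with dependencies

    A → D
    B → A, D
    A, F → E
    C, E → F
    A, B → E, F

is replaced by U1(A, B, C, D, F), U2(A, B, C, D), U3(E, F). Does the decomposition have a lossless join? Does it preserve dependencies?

lossy and not dependency-preserving

Lossless test (chase): Rows 1 and 2 agree on A, B; apply A, B→E, F and equate their E, F entries. No row becomes fully distinguished — the join is lossy.
Dependency preservation: the restricted closure of {A, F} across the fragments never reaches {E}, so A, F → E cannot be enforced without a join — not preserved.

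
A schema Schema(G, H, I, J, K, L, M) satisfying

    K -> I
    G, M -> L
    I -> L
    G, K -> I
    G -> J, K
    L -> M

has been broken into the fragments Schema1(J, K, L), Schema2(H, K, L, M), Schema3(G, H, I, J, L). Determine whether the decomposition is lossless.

Chase test. Columns are G, H, I, J, K, L, M; row i has aⱼ where attribute j ∈ Schemai, else bᵢⱼ.
Initial tableau (one row per fragment):
  row 1: b11 b12 b13 a4 a5 a6 b17
  row 2: b21 a2 b23 b24 a5 a6 a7
  row 3: a1 a2 a3 a4 b35 a6 b37
Rows 1 and 2 agree on K; apply K→I and equate their I entries.
Rows 1 and 2 agree on L; apply L→M and equate their M entries.
Rows 1 and 3 agree on L; apply L→M and equate their M entries.
No row becomes fully distinguished — the join is lossy.

No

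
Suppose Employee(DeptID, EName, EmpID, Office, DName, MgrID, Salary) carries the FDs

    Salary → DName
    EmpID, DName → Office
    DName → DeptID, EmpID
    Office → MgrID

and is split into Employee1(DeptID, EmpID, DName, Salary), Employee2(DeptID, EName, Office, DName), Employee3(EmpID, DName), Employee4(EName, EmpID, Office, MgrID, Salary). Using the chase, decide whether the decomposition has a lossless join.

Yes

Chase test. Columns are DeptID, EName, EmpID, Office, DName, MgrID, Salary; row i has aⱼ where attribute j ∈ Employeei, else bᵢⱼ.
Initial tableau (one row per fragment):
  row 1: a1 b12 a3 b14 a5 b16 a7
  row 2: a1 a2 b23 a4 a5 b26 b27
  row 3: b31 b32 a3 b34 a5 b36 b37
  row 4: b41 a2 a3 a4 b45 a6 a7
Rows 1 and 4 agree on Salary; apply Salary→DName and equate their DName entries.
Rows 1 and 3 agree on EmpID, DName; apply EmpID, DName→Office and equate their Office entries.
Rows 1 and 4 agree on EmpID, DName; apply EmpID, DName→Office and equate their Office entries.
Rows 1 and 2 agree on DName; apply DName→DeptID, EmpID and equate their DeptID, EmpID entries.
Rows 1 and 3 agree on DName; apply DName→DeptID, EmpID and equate their DeptID, EmpID entries.
Rows 1 and 4 agree on DName; apply DName→DeptID, EmpID and equate their DeptID, EmpID entries.
Rows 1 and 2 agree on Office; apply Office→MgrID and equate their MgrID entries.
Rows 1 and 3 agree on Office; apply Office→MgrID and equate their MgrID entries.
Rows 1 and 4 agree on Office; apply Office→MgrID and equate their MgrID entries.
Row 4 is now all distinguished symbols — the join is lossless.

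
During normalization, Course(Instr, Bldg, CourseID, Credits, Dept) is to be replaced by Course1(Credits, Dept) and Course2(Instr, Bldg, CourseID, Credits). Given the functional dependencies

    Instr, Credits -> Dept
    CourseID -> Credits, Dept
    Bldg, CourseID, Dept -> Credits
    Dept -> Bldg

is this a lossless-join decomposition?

Common attributes: Course1 ∩ Course2 = {Credits}.
No dependency enlarges {Credits}, so (Credits)⁺ = {Credits}.
The closure contains neither all of Course1 = {Credits, Dept} nor all of Course2 = {Instr, Bldg, CourseID, Credits}, so the common attributes are not a superkey of either fragment. The join is lossy.

No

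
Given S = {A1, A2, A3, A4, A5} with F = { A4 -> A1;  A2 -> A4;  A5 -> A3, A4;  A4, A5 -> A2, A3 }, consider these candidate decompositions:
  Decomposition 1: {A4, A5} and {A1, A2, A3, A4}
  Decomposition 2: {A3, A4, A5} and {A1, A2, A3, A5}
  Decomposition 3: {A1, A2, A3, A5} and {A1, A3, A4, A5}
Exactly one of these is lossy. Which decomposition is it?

Decomposition 1

Decomposition 1: common = {A4}, closure = {A1, A4} → lossy.
Decomposition 2: common = {A3, A5}, closure = {A1, A2, A3, A4, A5} → lossless.
Decomposition 3: common = {A1, A3, A5}, closure = {A1, A2, A3, A4, A5} → lossless.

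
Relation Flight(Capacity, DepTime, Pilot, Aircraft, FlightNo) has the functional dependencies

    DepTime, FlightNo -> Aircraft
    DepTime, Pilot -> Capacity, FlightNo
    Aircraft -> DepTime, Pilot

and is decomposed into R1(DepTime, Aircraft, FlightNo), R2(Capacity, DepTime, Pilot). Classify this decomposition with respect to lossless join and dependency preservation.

Lossless test: (DepTime)⁺ = {DepTime}, which is a superkey of neither fragment — lossy.
Dependency preservation: the restricted closure of {DepTime, Pilot} across the fragments never reaches {Capacity, FlightNo}, so DepTime, Pilot → Capacity, FlightNo cannot be enforced without a join — not preserved.

lossy and not dependency-preserving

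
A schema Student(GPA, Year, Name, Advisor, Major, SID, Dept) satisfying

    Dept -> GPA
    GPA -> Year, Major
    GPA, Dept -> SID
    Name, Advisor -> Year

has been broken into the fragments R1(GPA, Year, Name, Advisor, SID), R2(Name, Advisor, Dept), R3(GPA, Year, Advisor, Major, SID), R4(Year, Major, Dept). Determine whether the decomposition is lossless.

Chase test. Columns are GPA, Year, Name, Advisor, Major, SID, Dept; row i has aⱼ where attribute j ∈ Ri, else bᵢⱼ.
Initial tableau (one row per fragment):
  row 1: a1 a2 a3 a4 b15 a6 b17
  row 2: b21 b22 a3 a4 b25 b26 a7
  row 3: a1 a2 b33 a4 a5 a6 b37
  row 4: b41 a2 b43 b44 a5 b46 a7
Rows 2 and 4 agree on Dept; apply Dept→GPA and equate their GPA entries.
Rows 1 and 3 agree on GPA; apply GPA→Year, Major and equate their Year, Major entries.
Rows 2 and 4 agree on GPA; apply GPA→Year, Major and equate their Year, Major entries.
Rows 2 and 4 agree on GPA, Dept; apply GPA, Dept→SID and equate their SID entries.
No row becomes fully distinguished — the join is lossy.

No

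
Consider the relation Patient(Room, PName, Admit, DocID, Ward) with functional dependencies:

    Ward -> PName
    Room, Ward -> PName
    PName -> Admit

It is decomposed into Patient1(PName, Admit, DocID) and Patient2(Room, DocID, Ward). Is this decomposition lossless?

Common attributes: Patient1 ∩ Patient2 = {DocID}.
No dependency enlarges {DocID}, so (DocID)⁺ = {DocID}.
The closure contains neither all of Patient1 = {PName, Admit, DocID} nor all of Patient2 = {Room, DocID, Ward}, so the common attributes are not a superkey of either fragment. The join is lossy.

No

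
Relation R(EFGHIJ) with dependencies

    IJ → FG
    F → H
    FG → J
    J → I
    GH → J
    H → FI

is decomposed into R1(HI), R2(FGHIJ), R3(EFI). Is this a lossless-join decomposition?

No

Chase test. Columns are EFGHIJ; row i has aⱼ where attribute j ∈ Ri, else bᵢⱼ.
Initial tableau (one row per fragment):
  row 1: b11 b12 b13 a4 a5 b16
  row 2: b21 a2 a3 a4 a5 a6
  row 3: a1 a2 b33 b34 a5 b36
Rows 2 and 3 agree on F; apply F→H and equate their H entries.
Rows 1 and 2 agree on H; apply H→FI and equate their FI entries.
No row becomes fully distinguished — the join is lossy.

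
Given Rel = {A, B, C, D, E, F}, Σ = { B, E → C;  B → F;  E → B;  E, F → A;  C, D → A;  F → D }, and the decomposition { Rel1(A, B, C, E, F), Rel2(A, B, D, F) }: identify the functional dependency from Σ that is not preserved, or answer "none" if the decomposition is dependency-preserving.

Check C, D → A: no single fragment contains all of {A, C, D}, and the restricted closure of {C, D} across the fragments never reaches {A}.
B, E → C is preserved.
B → F is preserved.
E → B is preserved.
E, F → A is preserved.
F → D is preserved.

C, D → A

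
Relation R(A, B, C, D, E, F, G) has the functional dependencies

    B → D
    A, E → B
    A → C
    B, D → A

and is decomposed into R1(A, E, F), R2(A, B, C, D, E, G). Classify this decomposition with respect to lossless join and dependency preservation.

Lossless test: (A, E)⁺ = {A, B, C, D, E}, which is a superkey of neither fragment — lossy.
Dependency preservation: every FD's attributes lie within a single fragment, so each can be enforced locally — preserved.

lossy but dependency-preserving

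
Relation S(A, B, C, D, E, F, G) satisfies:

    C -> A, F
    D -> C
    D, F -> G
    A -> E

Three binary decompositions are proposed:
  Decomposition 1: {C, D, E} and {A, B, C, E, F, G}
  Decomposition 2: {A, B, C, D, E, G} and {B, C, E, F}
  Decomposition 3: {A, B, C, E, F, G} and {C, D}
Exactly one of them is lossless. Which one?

Decomposition 1: common = {C, E}, closure = {A, C, E, F} → lossy.
Decomposition 2: common = {B, C, E}, closure = {A, B, C, E, F} → lossless.
Decomposition 3: common = {C}, closure = {A, C, E, F} → lossy.

Decomposition 2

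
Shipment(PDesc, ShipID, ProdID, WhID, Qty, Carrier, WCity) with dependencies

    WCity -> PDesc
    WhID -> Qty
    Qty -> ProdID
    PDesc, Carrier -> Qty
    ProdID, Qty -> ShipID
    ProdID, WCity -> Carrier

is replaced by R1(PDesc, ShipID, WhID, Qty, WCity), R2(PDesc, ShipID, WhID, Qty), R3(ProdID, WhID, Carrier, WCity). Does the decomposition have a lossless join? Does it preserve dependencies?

lossless but not dependency-preserving

Lossless test (chase): Rows 1 and 3 agree on WCity; apply WCity→PDesc and equate their PDesc entries. Rows 1 and 3 agree on WhID; apply WhID→Qty and equate their Qty entries. Rows 1 and 2 agree on Qty; apply Qty→ProdID and equate their ProdID entries. Rows 1 and 3 agree on Qty; apply Qty→ProdID and equate their ProdID entries. Rows 1 and 3 agree on ProdID, Qty; apply ProdID, Qty→ShipID and equate their ShipID entries. Rows 1 and 3 agree on ProdID, WCity; apply ProdID, WCity→Carrier and equate their Carrier entries. Row 1 is now all distinguished symbols — the join is lossless.
Dependency preservation: the restricted closure of {Qty} across the fragments never reaches {ProdID}, so Qty → ProdID cannot be enforced without a join — not preserved.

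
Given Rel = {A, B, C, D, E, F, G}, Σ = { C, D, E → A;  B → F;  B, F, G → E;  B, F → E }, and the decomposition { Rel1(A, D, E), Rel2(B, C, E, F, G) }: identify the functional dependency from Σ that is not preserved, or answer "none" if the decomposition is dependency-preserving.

Check C, D, E → A: no single fragment contains all of {A, C, D, E}, and the restricted closure of {C, D, E} across the fragments never reaches {A}.
B → F is preserved.
B, F, G → E is preserved.
B, F → E is preserved.

C, D, E → A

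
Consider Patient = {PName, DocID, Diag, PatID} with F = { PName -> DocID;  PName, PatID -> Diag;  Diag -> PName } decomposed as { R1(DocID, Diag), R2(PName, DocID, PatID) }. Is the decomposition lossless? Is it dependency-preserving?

lossy and not dependency-preserving

Lossless test: (DocID)⁺ = {DocID}, which is a superkey of neither fragment — lossy.
Dependency preservation: the restricted closure of {PName, PatID} across the fragments never reaches {Diag}, so PName, PatID → Diag cannot be enforced without a join — not preserved.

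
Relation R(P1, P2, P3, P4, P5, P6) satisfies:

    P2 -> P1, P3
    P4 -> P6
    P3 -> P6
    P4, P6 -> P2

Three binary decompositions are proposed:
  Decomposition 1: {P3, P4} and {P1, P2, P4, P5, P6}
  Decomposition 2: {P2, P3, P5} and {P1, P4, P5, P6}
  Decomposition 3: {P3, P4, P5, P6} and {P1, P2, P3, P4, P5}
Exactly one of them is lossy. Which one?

Decomposition 1: common = {P4}, closure = {P1, P2, P3, P4, P6} → lossless.
Decomposition 2: common = {P5}, closure = {P5} → lossy.
Decomposition 3: common = {P3, P4, P5}, closure = {P1, P2, P3, P4, P5, P6} → lossless.

Decomposition 2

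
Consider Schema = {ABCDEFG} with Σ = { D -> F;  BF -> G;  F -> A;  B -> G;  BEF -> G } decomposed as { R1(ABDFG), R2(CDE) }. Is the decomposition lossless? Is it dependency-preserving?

lossy but dependency-preserving

Lossless test: (D)⁺ = {ADF}, which is a superkey of neither fragment — lossy.
Dependency preservation: BEF → G is not contained in any single fragment, but the restricted closure of its left-hand side across the fragments still reaches the right-hand side; the remaining FDs each lie inside some fragment. All dependencies are preserved.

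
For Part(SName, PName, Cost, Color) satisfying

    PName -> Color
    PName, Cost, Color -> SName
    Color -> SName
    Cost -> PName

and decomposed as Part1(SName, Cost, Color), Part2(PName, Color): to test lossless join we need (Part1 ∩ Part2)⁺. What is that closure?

Part1 ∩ Part2 = {Color}.
Color → SName applies, adding SName
Closure: {SName, Color}.

SName, Color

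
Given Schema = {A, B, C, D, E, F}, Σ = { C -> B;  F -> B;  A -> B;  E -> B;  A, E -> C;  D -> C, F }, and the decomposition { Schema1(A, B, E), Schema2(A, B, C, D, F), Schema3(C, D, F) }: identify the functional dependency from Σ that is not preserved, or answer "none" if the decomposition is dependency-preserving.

Check A, E → C: no single fragment contains all of {A, C, E}, and the restricted closure of {A, E} across the fragments never reaches {C}.
C → B is preserved.
F → B is preserved.
A → B is preserved.
E → B is preserved.
D → C, F is preserved.

A, E -> C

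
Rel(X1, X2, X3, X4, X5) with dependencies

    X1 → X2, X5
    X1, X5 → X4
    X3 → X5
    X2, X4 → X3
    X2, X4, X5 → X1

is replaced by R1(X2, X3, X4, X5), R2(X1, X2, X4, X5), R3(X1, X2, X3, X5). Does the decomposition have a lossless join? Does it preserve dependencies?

Lossless test (chase): Rows 2 and 3 agree on X1, X5; apply X1, X5→X4 and equate their X4 entries. Rows 1 and 2 agree on X2, X4; apply X2, X4→X3 and equate their X3 entries. Rows 1 and 2 agree on X2, X4, X5; apply X2, X4, X5→X1 and equate their X1 entries. Row 1 is now all distinguished symbols — the join is lossless.
Dependency preservation: every FD's attributes lie within a single fragment, so each can be enforced locally — preserved.

lossless and dependency-preserving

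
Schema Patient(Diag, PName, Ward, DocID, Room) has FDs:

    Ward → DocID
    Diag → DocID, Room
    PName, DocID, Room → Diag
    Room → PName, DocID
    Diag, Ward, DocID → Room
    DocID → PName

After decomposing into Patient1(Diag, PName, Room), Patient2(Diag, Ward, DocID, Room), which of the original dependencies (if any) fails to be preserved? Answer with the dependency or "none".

DocID → PName

Check DocID → PName: no single fragment contains all of {PName, DocID}, and the restricted closure of {DocID} across the fragments never reaches {PName}.
Ward → DocID is preserved.
Diag → DocID, Room is preserved.
PName, DocID, Room → Diag is preserved.
Room → PName, DocID is preserved.
Diag, Ward, DocID → Room is preserved.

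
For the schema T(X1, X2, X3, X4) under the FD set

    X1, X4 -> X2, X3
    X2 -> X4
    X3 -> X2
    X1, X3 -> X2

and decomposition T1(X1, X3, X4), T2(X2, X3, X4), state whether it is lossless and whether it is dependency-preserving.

Lossless test: (X3, X4)⁺ = {X2, X3, X4}, which contains all of one fragment — lossless.
Dependency preservation: X1, X4 → X2, X3; X1, X3 → X2 are not contained in any single fragment, but the restricted closure of each left-hand side across the fragments still reaches the right-hand side; the remaining FDs each lie inside some fragment. All dependencies are preserved.

lossless and dependency-preserving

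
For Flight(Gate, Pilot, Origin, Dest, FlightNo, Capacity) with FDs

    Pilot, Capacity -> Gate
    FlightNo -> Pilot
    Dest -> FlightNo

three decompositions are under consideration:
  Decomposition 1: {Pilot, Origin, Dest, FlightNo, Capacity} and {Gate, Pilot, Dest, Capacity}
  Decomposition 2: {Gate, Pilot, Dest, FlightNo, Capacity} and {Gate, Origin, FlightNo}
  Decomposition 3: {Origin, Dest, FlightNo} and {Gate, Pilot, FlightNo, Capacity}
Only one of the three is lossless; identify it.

Decomposition 1

Decomposition 1: common = {Pilot, Dest, Capacity}, closure = {Gate, Pilot, Dest, FlightNo, Capacity} → lossless.
Decomposition 2: common = {Gate, FlightNo}, closure = {Gate, Pilot, FlightNo} → lossy.
Decomposition 3: common = {FlightNo}, closure = {Pilot, FlightNo} → lossy.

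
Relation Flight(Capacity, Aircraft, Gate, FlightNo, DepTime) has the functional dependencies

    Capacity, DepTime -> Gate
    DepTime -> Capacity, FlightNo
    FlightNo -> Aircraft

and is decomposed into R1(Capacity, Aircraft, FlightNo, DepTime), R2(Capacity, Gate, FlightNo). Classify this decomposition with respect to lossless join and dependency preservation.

Lossless test: (Capacity, FlightNo)⁺ = {Capacity, Aircraft, FlightNo}, which is a superkey of neither fragment — lossy.
Dependency preservation: the restricted closure of {Capacity, DepTime} across the fragments never reaches {Gate}, so Capacity, DepTime → Gate cannot be enforced without a join — not preserved.

lossy and not dependency-preserving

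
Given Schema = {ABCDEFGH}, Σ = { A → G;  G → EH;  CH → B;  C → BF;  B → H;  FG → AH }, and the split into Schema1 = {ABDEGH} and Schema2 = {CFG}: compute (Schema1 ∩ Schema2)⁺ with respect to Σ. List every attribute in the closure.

Schema1 ∩ Schema2 = {G}.
G → EH applies, adding EH
Closure: {EGH}.

EGH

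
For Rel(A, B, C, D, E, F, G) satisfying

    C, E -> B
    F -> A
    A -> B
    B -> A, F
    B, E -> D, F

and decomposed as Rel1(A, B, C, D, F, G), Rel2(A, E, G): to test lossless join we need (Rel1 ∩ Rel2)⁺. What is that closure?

A, B, F, G

Rel1 ∩ Rel2 = {A, G}.
A → B applies, adding B
B → A, F applies, adding F
Closure: {A, B, F, G}.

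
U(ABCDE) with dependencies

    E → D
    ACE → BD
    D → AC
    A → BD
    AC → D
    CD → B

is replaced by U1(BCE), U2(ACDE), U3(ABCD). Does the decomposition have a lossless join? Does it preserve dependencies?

lossless and dependency-preserving

Lossless test (chase): Rows 1 and 2 agree on E; apply E→D and equate their D entries. Rows 1 and 2 agree on D; apply D→AC and equate their AC entries. Rows 1 and 2 agree on A; apply A→BD and equate their BD entries. Row 1 is now all distinguished symbols — the join is lossless.
Dependency preservation: ACE → BD is not contained in any single fragment, but the restricted closure of its left-hand side across the fragments still reaches the right-hand side; the remaining FDs each lie inside some fragment. All dependencies are preserved.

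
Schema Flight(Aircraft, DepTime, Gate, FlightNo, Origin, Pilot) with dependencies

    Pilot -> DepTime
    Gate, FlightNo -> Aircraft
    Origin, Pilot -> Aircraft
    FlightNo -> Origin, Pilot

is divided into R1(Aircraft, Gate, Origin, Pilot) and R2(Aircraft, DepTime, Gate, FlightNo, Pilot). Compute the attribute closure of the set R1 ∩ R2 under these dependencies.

Aircraft, DepTime, Gate, Pilot

R1 ∩ R2 = {Aircraft, Gate, Pilot}.
Pilot → DepTime applies, adding DepTime
Closure: {Aircraft, DepTime, Gate, Pilot}.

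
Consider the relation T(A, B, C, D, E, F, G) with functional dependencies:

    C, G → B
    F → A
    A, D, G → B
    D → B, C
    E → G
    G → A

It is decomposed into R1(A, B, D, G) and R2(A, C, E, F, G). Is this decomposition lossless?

No

Common attributes: R1 ∩ R2 = {A, G}.
No dependency enlarges {A, G}, so (A, G)⁺ = {A, G}.
The closure contains neither all of R1 = {A, B, D, G} nor all of R2 = {A, C, E, F, G}, so the common attributes are not a superkey of either fragment. The join is lossy.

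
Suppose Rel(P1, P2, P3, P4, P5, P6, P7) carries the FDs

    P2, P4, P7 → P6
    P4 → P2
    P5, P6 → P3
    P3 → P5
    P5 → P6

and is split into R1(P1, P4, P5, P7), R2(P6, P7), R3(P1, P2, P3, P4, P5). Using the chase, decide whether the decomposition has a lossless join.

No

Chase test. Columns are P1, P2, P3, P4, P5, P6, P7; row i has aⱼ where attribute j ∈ Ri, else bᵢⱼ.
Initial tableau (one row per fragment):
  row 1: a1 b12 b13 a4 a5 b16 a7
  row 2: b21 b22 b23 b24 b25 a6 a7
  row 3: a1 a2 a3 a4 a5 b36 b37
Rows 1 and 3 agree on P4; apply P4→P2 and equate their P2 entries.
Rows 1 and 3 agree on P5; apply P5→P6 and equate their P6 entries.
Rows 1 and 3 agree on P5, P6; apply P5, P6→P3 and equate their P3 entries.
No row becomes fully distinguished — the join is lossy.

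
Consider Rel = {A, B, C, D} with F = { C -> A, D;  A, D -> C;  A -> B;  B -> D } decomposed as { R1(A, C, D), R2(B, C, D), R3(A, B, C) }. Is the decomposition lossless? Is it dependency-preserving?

lossless and dependency-preserving

Lossless test (chase): Rows 1 and 2 agree on C; apply C→A, D and equate their A, D entries. Rows 1 and 3 agree on C; apply C→A, D and equate their A, D entries. Rows 1 and 2 agree on A; apply A→B and equate their B entries. Row 1 is now all distinguished symbols — the join is lossless.
Dependency preservation: every FD's attributes lie within a single fragment, so each can be enforced locally — preserved.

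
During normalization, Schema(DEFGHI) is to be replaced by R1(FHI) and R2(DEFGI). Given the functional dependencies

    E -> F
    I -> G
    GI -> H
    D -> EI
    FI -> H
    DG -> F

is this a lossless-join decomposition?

Yes

Common attributes: R1 ∩ R2 = {FI}.
Closure of {FI}: I → G applies, adding G; GI → H applies, adding H. So (FI)⁺ = {FGHI}.
This closure contains every attribute of R1, so R1 ∩ R2 → R1. The join is lossless.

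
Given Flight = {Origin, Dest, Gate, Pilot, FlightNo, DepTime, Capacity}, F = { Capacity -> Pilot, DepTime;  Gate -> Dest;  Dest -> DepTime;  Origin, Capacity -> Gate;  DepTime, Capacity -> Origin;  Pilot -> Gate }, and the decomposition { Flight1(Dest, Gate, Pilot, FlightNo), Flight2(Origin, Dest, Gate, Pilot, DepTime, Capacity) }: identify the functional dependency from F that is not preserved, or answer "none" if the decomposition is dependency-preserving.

none

Capacity → Pilot, DepTime lies within Flight2.
Gate → Dest lies within Flight1.
Dest → DepTime lies within Flight2.
Origin, Capacity → Gate lies within Flight2.
DepTime, Capacity → Origin lies within Flight2.
Pilot → Gate lies within Flight1.
Every dependency is enforceable on the fragments, so the decomposition is dependency-preserving.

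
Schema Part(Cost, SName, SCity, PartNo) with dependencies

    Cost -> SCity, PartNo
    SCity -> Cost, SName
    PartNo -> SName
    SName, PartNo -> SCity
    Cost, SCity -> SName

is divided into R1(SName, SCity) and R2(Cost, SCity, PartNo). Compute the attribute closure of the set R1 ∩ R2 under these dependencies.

R1 ∩ R2 = {SCity}.
SCity → Cost, SName applies, adding Cost, SName
Cost → SCity, PartNo applies, adding PartNo
Closure: {Cost, SName, SCity, PartNo}.

Cost, SName, SCity, PartNo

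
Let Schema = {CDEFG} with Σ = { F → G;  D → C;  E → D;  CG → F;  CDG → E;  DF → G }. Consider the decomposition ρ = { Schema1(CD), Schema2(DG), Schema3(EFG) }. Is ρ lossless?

Chase test. Columns are CDEFG; row i has aⱼ where attribute j ∈ Schemai, else bᵢⱼ.
Initial tableau (one row per fragment):
  row 1: a1 a2 b13 b14 b15
  row 2: b21 a2 b23 b24 a5
  row 3: b31 b32 a3 a4 a5
Rows 1 and 2 agree on D; apply D→C and equate their C entries.
No row becomes fully distinguished — the join is lossy.

No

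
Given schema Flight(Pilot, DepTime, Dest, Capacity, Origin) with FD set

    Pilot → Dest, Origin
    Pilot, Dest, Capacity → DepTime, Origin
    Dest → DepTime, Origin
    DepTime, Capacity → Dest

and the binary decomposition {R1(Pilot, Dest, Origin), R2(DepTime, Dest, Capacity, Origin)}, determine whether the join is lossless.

No

Common attributes: R1 ∩ R2 = {Dest, Origin}.
Closure of {Dest, Origin}: Dest → DepTime, Origin applies, adding DepTime. So (Dest, Origin)⁺ = {DepTime, Dest, Origin}.
The closure contains neither all of R1 = {Pilot, Dest, Origin} nor all of R2 = {DepTime, Dest, Capacity, Origin}, so the common attributes are not a superkey of either fragment. The join is lossy.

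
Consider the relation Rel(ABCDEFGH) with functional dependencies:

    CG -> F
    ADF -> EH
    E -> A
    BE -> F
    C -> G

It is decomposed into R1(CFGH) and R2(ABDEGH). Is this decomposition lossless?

No

Common attributes: R1 ∩ R2 = {GH}.
No dependency enlarges {GH}, so (GH)⁺ = {GH}.
The closure contains neither all of R1 = {CFGH} nor all of R2 = {ABDEGH}, so the common attributes are not a superkey of either fragment. The join is lossy.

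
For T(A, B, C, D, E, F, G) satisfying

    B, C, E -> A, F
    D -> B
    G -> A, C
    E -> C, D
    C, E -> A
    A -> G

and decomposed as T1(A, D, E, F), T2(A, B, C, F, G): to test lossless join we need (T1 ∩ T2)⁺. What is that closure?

T1 ∩ T2 = {A, F}.
A → G applies, adding G
G → A, C applies, adding C
Closure: {A, C, F, G}.

A, C, F, G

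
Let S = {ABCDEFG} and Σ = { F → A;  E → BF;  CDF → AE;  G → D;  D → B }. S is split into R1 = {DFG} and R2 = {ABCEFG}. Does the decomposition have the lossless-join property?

Common attributes: R1 ∩ R2 = {FG}.
Closure of {FG}: F → A applies, adding A; G → D applies, adding D; D → B applies, adding B. So (FG)⁺ = {ABDFG}.
This closure contains every attribute of R1, so R1 ∩ R2 → R1. The join is lossless.

Yes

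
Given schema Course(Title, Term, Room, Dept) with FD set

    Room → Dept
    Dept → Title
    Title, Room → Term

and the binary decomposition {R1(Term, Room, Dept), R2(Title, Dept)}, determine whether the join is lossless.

Yes

Common attributes: R1 ∩ R2 = {Dept}.
Closure of {Dept}: Dept → Title applies, adding Title. So (Dept)⁺ = {Title, Dept}.
This closure contains every attribute of R2, so R1 ∩ R2 → R2. The join is lossless.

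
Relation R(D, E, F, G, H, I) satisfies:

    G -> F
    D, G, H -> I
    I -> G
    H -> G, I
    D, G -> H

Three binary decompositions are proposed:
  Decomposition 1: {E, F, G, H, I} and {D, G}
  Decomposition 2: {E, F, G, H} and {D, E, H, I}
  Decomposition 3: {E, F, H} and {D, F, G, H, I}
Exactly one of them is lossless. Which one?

Decomposition 2

Decomposition 1: common = {G}, closure = {F, G} → lossy.
Decomposition 2: common = {E, H}, closure = {E, F, G, H, I} → lossless.
Decomposition 3: common = {F, H}, closure = {F, G, H, I} → lossy.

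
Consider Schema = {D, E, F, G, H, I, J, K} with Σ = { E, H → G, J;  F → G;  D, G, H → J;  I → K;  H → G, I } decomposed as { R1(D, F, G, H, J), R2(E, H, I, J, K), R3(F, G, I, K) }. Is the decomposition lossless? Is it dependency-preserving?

lossy but dependency-preserving

Lossless test (chase): Rows 1 and 2 agree on H; apply H→G, I and equate their G, I entries. Rows 1 and 2 agree on I; apply I→K and equate their K entries. No row becomes fully distinguished — the join is lossy.
Dependency preservation: E, H → G, J; H → G, I are not contained in any single fragment, but the restricted closure of each left-hand side across the fragments still reaches the right-hand side; the remaining FDs each lie inside some fragment. All dependencies are preserved.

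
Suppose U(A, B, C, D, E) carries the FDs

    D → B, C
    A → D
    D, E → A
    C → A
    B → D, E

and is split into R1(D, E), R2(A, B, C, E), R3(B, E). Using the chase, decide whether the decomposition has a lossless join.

No

Chase test. Columns are A, B, C, D, E; row i has aⱼ where attribute j ∈ Ri, else bᵢⱼ.
Initial tableau (one row per fragment):
  row 1: b11 b12 b13 a4 a5
  row 2: a1 a2 a3 b24 a5
  row 3: b31 a2 b33 b34 a5
Rows 2 and 3 agree on B; apply B→D, E and equate their D, E entries.
Rows 2 and 3 agree on D; apply D→B, C and equate their B, C entries.
Rows 2 and 3 agree on D, E; apply D, E→A and equate their A entries.
No row becomes fully distinguished — the join is lossy.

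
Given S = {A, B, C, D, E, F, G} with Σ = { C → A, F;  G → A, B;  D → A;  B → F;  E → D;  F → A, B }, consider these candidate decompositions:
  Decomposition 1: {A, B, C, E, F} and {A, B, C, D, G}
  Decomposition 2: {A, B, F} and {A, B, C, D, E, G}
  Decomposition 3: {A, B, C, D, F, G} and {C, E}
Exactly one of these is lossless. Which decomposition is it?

Decomposition 2

Decomposition 1: common = {A, B, C}, closure = {A, B, C, F} → lossy.
Decomposition 2: common = {A, B}, closure = {A, B, F} → lossless.
Decomposition 3: common = {C}, closure = {A, B, C, F} → lossy.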